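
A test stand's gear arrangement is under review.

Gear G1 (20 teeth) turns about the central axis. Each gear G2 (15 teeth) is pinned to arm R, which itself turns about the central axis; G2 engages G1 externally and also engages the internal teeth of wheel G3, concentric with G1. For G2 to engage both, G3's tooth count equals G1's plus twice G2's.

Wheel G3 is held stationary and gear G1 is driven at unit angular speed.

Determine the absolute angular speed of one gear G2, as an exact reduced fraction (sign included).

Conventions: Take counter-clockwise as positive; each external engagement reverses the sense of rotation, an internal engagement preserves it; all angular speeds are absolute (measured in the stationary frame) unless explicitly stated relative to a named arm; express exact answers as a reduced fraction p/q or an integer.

planetary set (20T centre, 15T on arm, 50T internal) — Willis relation
ring teeth: 20 + 2·15 = 50
20(ω_sun−ω_arm) = −50(ω_ring−ω_arm),  ω_ring = 0, ω_sun = 1
20(1−ω_arm) = −50(0−ω_arm)  ⇒  70·ω_arm = 20  ⇒  ω_arm = 2/7
sun–planet mesh: 20·(1−2/7) = −15·(ω_p−ω_arm)  ⇒  ω_p−ω_arm = -20/21
ω_p = 2/7 − 20/21 = -2/3
exact speed ratio = -2/3

-2/3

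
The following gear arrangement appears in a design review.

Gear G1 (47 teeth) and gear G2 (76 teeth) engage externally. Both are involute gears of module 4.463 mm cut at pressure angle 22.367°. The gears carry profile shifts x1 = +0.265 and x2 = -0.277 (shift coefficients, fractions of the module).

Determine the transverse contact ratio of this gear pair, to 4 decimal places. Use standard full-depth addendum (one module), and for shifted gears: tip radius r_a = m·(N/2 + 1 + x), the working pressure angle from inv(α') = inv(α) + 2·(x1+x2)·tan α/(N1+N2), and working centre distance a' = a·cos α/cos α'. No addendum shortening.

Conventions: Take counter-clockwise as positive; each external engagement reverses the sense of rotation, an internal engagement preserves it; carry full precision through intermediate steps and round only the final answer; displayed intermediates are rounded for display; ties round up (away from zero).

class = single-mesh tooth geometry [involute pair 47T × 76T, m = 4.463]
base radii: r_b1 = 96.989853, r_b2 = 156.834657
tip radii: r_a1 = 110.526195, r_a2 = 172.820749
inv(α') = inv(22.367°) + 2·(+0.265-0.277)·tan α/(47+76) = 0.02103853  ⇒  α' = 22.33980°
a' = a·cos α / cos α' = 274.4745·cos 22.367°/cos 22.33980° = 274.420913
action lengths: √(r_a1²−r_b1²) = 53.000077, √(r_a2²−r_b2²) = 72.594089
base pitch p_b = π·m·cos α = 12.966069
CR = (53.000077 + 72.594089 − 274.420913·sin 22.33980°)/12.966069 = 1.641757
contact ratio ≈ 1.6418

1.6418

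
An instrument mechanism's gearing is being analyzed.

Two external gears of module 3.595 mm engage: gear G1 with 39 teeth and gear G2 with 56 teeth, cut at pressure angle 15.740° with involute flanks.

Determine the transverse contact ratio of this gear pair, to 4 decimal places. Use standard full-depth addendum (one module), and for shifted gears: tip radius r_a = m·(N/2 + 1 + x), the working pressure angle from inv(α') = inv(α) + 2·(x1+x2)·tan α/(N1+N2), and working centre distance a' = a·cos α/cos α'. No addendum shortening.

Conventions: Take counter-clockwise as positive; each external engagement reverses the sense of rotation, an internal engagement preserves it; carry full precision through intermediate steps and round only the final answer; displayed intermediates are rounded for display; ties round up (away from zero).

2.0071

recognized (one external pair, fixed centres): single-mesh tooth geometry, m = 3.595, N1 = 39, N2 = 56
base radii: r_b1 = 67.473838, r_b2 = 96.885511
tip radii: r_a1 = 73.697500, r_a2 = 104.255000
no profile shift: α' = α, a' = a
action lengths: √(r_a1²−r_b1²) = 29.641232, √(r_a2²−r_b2²) = 38.500684
base pitch p_b = π·m·cos α = 10.870529
CR = (29.641232 + 38.500684 − 170.762500·sin 15.74000°)/10.870529 = 2.007147
contact ratio ≈ 2.0071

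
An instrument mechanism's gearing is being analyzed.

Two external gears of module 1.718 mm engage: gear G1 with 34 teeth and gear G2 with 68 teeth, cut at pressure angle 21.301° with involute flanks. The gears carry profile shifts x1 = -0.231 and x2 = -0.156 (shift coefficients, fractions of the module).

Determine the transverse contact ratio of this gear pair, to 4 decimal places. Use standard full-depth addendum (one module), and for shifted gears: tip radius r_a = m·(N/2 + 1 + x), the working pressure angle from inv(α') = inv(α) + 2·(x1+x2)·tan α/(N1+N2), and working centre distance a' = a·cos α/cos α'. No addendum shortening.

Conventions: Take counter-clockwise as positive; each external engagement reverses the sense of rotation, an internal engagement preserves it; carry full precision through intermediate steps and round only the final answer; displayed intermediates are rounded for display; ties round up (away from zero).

1.7649

topology: single-mesh involute geometry — m = 1.718, 34T/68T pair
base radii: r_b1 = 27.210789, r_b2 = 54.421578
tip radii: r_a1 = 30.527142, r_a2 = 59.861992
inv(α') = inv(21.301°) + 2·(-0.231-0.156)·tan α/(34+68) = 0.01517255  ⇒  α' = 20.11526°
a' = a·cos α / cos α' = 87.6180·cos 21.301°/cos 20.11526° = 86.935178
action lengths: √(r_a1²−r_b1²) = 13.837607, √(r_a2²−r_b2²) = 24.934915
base pitch p_b = π·m·cos α = 5.028542
CR = (13.837607 + 24.934915 − 86.935178·sin 20.11526°)/5.028542 = 1.764858
contact ratio ≈ 1.7649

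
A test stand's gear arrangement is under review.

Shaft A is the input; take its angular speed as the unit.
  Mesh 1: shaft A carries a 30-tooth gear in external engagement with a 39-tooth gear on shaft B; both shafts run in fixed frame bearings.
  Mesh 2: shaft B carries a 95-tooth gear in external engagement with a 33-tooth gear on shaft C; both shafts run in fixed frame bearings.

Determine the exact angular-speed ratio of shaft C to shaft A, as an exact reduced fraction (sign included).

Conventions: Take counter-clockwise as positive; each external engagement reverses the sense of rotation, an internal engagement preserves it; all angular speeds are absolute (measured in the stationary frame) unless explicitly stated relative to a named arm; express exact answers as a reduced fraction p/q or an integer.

950/429

class = fixed-axis compound train [2 meshes; 2 ratios multiply, 2 sense flips]
mesh 1 [30T→39T]: running ratio 10/13, sense −
mesh 2 [95T→33T]: running ratio 950/429, sense +
ω_out/ω_in = 950/429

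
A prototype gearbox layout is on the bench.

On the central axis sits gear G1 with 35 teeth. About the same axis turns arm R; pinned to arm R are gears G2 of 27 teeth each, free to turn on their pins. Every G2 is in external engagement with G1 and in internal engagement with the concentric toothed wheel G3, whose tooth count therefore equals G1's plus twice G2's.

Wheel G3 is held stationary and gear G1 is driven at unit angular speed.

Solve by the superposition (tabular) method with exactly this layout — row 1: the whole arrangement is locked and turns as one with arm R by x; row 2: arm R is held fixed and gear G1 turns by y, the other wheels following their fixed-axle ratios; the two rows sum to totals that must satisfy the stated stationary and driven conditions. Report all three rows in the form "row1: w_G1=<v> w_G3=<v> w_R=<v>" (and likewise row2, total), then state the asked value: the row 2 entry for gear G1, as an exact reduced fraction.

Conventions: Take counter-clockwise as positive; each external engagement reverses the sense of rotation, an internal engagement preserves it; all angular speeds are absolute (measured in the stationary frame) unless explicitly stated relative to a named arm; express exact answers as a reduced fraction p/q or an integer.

row1: w_G1=35/124 w_G3=35/124 w_R=35/124
row2: w_G1=89/124 w_G3=-35/124 w_R=0
total: w_G1=1 w_G3=0 w_R=35/124
asked value: 89/124

planetary set (35T centre, 27T on arm, 89T internal) — Willis relation
row 1 (train locked, turned with arm): all members turn x
superposition row 2 [arm held]: sun y, ring −(35/89)·y, arm 0
boundary: total ω_ring = x − (35/89)·y = 0 and total ω_sun = x + y = 1  ⇒  y = 89/124, x = 35/124
row 2 ring = −(35/89)·89/124 = -35/124
totals (row 1 + row 2): sun 35/124 + 89/124 = 1, ring 35/124 + (-35/124) = 0, arm 35/124 + 0 = 35/124
asked cell (row2, sun) = 89/124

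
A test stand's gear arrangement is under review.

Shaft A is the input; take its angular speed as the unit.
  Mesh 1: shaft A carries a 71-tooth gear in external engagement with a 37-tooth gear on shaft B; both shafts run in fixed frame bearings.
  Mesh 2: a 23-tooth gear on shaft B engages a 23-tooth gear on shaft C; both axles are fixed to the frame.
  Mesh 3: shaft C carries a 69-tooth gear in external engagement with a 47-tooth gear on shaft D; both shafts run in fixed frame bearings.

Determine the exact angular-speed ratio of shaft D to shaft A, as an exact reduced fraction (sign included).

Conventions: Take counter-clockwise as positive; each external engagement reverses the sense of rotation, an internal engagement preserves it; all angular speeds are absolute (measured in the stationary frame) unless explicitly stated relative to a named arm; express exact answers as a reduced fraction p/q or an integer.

class = fixed-axis compound train [3 meshes; 3 ratios multiply, 3 sense flips]
mesh 1 [71T→37T]: running ratio 71/37, sense −
mesh 2 [23T→23T]: running ratio 71/37, sense +
mesh 3 [69T→47T]: running ratio 4899/1739, sense −
ω_out/ω_in = -4899/1739

-4899/1739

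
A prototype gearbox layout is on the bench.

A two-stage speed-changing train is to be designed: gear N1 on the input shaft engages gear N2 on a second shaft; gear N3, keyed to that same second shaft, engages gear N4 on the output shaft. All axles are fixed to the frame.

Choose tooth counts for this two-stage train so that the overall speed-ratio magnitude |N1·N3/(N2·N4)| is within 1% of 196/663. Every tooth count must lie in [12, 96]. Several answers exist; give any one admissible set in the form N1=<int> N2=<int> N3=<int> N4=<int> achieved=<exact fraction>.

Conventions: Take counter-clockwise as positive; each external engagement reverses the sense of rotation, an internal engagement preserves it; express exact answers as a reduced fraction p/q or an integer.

design class (target 196/663): fixed-axis compound train
target = 196/663 in lowest terms: an exact hit needs N1·N3 = k·196 and N2·N4 = k·663 for one integer k, every count in [12, 96]; additionally prefer no 1:1 stage (N1 ≠ N2, N3 ≠ N4)
k = 1: N1·N3 = 196 = 14·14, N2·N4 = 663 = 13·51
achieved = 14·14/(13·51) = 196/663; |achieved − target| = 0 ≤ 49/16575 ✓

N1=14 N2=13 N3=14 N4=51 achieved=196/663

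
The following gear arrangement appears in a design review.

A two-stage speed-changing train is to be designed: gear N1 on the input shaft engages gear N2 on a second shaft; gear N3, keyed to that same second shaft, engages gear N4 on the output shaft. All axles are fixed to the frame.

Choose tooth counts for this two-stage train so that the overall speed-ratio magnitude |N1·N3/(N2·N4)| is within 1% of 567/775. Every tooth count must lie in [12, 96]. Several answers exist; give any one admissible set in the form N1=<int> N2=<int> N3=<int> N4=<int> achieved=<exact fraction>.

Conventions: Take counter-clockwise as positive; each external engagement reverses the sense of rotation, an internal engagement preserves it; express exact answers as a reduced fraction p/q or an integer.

class = fixed-axis compound train [2-stage, 567/775 wanted]
target = 567/775 in lowest terms: an exact hit needs N1·N3 = k·567 and N2·N4 = k·775 for one integer k, every count in [12, 96]; additionally prefer no 1:1 stage (N1 ≠ N2, N3 ≠ N4)
k = 1: N1·N3 = 567 = 21·27, N2·N4 = 775 = 25·31
achieved = 21·27/(25·31) = 567/775; |achieved − target| = 0 ≤ 567/77500 ✓

N1=21 N2=25 N3=27 N4=31 achieved=567/775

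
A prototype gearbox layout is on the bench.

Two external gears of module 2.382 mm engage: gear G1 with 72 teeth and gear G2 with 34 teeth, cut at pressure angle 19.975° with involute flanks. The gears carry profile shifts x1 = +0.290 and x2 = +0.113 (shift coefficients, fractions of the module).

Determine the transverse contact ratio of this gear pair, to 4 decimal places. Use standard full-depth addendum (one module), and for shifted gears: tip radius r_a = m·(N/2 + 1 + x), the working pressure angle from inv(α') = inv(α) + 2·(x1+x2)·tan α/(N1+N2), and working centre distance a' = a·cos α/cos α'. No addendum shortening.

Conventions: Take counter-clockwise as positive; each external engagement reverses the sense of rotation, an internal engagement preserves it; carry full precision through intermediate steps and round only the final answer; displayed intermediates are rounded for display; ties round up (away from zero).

single-mesh involute tooth geometry (72T engaging 34T at module 2.382)
base radii: r_b1 = 80.593311, r_b2 = 38.057952
tip radii: r_a1 = 88.824780, r_a2 = 43.145166
inv(α') = inv(19.975°) + 2·(+0.290+0.113)·tan α/(72+34) = 0.01761045  ⇒  α' = 21.10271°
a' = a·cos α / cos α' = 126.2460·cos 19.975°/cos 21.10271° = 127.180425
action lengths: √(r_a1²−r_b1²) = 37.343805, √(r_a2²−r_b2²) = 20.324803
base pitch p_b = π·m·cos α = 7.033093
CR = (37.343805 + 20.324803 − 127.180425·sin 21.10271°)/7.033093 = 1.688937
contact ratio ≈ 1.6889

1.6889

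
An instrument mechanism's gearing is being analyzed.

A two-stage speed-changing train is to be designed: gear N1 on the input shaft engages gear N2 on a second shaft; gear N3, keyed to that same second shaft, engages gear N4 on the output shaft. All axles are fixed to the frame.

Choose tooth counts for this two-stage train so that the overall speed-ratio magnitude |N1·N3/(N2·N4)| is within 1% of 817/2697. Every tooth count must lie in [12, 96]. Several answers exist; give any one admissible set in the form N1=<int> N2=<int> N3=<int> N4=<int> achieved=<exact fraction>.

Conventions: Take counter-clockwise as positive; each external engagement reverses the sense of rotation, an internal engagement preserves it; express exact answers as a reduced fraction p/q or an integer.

N1=19 N2=29 N3=43 N4=93 achieved=817/2697

class = fixed-axis compound train [2-stage, 817/2697 wanted]
target = 817/2697 in lowest terms: an exact hit needs N1·N3 = k·817 and N2·N4 = k·2697 for one integer k, every count in [12, 96]; additionally prefer no 1:1 stage (N1 ≠ N2, N3 ≠ N4)
k = 1: N1·N3 = 817 = 19·43, N2·N4 = 2697 = 29·93
achieved = 19·43/(29·93) = 817/2697; |achieved − target| = 0 ≤ 817/269700 ✓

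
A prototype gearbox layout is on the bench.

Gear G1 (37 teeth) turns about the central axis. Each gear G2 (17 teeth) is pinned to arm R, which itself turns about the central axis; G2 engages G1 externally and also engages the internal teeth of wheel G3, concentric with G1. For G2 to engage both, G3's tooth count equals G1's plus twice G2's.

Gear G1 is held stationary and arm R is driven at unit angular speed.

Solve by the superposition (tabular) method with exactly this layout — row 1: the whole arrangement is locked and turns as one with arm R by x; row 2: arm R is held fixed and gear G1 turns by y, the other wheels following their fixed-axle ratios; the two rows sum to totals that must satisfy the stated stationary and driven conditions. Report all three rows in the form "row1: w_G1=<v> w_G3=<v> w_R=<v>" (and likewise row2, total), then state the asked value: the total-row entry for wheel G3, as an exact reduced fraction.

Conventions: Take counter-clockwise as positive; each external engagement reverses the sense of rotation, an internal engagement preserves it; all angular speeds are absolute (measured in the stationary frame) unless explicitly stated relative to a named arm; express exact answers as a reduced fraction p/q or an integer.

row1: w_G1=1 w_G3=1 w_R=1
row2: w_G1=-1 w_G3=37/71 w_R=0
total: w_G1=0 w_G3=108/71 w_R=1
asked value: 108/71

class = planetary set [G3 = 37+2·17 = 71; Willis about the carrier]
row 1 (train locked, turned with arm): all members turn x
row 2 — arm fixed, fixed-axis ratios: sun y, ring −(37/71)·y, arm 0
boundary: total ω_sun = x + y = 0 and total ω_arm = x = 1  ⇒  y = -1, x = 1
row 2 ring = −(37/71)·(-1) = 37/71
totals (row 1 + row 2): sun 1 + (-1) = 0, ring 1 + 37/71 = 108/71, arm 1 + 0 = 1
asked cell (total, ring) = 108/71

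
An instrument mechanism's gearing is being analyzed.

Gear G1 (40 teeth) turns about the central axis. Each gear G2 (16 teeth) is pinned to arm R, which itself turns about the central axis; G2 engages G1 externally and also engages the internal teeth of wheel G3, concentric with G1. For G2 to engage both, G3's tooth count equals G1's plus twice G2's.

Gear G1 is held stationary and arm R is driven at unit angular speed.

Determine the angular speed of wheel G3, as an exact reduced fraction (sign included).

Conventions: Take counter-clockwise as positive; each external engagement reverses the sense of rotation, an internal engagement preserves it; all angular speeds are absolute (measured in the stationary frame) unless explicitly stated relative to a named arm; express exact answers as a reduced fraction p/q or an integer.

planetary set (40T centre, 16T on arm, 72T internal) — Willis relation
ring teeth: 40 + 2·16 = 72
40(ω_sun−ω_arm) = −72(ω_ring−ω_arm),  ω_sun = 0, ω_arm = 1
ω_ring = 1 − (40/72)(0−1) = 14/9
exact speed ratio = 14/9

14/9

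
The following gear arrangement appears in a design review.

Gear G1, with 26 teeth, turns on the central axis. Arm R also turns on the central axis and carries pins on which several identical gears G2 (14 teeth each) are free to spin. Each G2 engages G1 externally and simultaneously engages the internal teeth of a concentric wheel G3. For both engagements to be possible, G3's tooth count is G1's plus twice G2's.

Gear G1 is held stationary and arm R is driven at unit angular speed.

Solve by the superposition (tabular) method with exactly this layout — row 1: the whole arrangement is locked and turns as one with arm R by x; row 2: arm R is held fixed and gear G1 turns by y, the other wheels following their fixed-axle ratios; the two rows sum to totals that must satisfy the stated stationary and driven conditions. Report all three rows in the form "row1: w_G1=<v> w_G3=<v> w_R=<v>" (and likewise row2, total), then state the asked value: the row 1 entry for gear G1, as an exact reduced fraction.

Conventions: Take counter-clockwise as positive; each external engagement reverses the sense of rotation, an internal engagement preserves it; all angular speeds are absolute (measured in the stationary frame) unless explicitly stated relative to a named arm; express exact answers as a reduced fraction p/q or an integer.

recognized (axles ride arm R): planetary set, 26/14/54 teeth
row 1 (train locked, turned with arm): all members turn x
row 2 (arm held, sun turns y): ω_ring = −(26/54)·y, ω_arm = 0
boundary: total ω_sun = x + y = 0 and total ω_arm = x = 1  ⇒  y = -1, x = 1
row 2 ring = −(26/54)·(-1) = 13/27
totals (row 1 + row 2): sun 1 + (-1) = 0, ring 1 + 13/27 = 40/27, arm 1 + 0 = 1
asked cell (row1, sun) = 1

row1: w_G1=1 w_G3=1 w_R=1
row2: w_G1=-1 w_G3=13/27 w_R=0
total: w_G1=0 w_G3=40/27 w_R=1
asked value: 1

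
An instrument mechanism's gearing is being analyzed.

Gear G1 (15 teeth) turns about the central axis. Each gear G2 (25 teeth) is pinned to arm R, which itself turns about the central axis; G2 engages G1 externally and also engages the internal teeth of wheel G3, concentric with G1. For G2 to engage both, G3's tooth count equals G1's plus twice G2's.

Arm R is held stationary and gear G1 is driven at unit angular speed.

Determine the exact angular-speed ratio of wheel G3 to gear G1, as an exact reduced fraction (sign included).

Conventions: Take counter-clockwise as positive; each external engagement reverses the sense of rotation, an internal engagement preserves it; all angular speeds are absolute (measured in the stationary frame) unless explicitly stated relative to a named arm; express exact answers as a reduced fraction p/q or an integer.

topology: planetary set — G1 15T / G2 25T / G3 65T, arm = carrier (Willis)
ring teeth: 15 + 2·25 = 65
15(ω_sun−ω_arm) = −65(ω_ring−ω_arm),  ω_arm = 0, ω_sun = 1
ω_ring = 0 − (15/65)(1−0) = -3/13
ω_out/ω_in = -3/13

-3/13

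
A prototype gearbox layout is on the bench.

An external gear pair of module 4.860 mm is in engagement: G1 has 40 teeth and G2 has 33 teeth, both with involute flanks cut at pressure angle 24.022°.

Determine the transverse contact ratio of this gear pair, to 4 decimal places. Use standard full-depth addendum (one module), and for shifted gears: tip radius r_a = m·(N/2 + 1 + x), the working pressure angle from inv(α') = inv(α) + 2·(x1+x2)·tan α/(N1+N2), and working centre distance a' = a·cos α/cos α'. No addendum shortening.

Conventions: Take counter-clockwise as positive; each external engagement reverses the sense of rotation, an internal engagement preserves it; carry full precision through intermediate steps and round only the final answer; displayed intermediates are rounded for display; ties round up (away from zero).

recognized (one external pair, fixed centres): single-mesh tooth geometry, m = 4.860, N1 = 40, N2 = 33
base radii: r_b1 = 88.781432, r_b2 = 73.244681
tip radii: r_a1 = 102.060000, r_a2 = 85.050000
no profile shift: α' = α, a' = a
action lengths: √(r_a1²−r_b1²) = 50.339855, √(r_a2²−r_b2²) = 43.228685
base pitch p_b = π·m·cos α = 13.945755
CR = (50.339855 + 43.228685 − 177.390000·sin 24.02200°)/13.945755 = 1.531312
contact ratio ≈ 1.5313

1.5313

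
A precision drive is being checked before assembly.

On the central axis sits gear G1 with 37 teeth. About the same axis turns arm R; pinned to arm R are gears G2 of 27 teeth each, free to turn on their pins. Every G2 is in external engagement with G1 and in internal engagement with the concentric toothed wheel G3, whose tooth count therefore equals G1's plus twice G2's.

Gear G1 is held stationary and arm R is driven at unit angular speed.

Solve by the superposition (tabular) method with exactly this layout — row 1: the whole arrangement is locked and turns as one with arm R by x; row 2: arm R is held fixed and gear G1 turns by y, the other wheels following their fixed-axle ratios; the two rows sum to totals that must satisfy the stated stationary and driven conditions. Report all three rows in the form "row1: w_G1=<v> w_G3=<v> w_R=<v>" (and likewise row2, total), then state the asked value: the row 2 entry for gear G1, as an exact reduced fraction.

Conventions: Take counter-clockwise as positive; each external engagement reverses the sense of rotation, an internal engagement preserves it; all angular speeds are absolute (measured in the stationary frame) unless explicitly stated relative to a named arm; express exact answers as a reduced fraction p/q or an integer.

row1: w_G1=1 w_G3=1 w_R=1
row2: w_G1=-1 w_G3=37/91 w_R=0
total: w_G1=0 w_G3=128/91 w_R=1
asked value: -1

planetary set (37T centre, 27T on arm, 91T internal) — Willis relation
row 1 (train locked, turned with arm): all members turn x
row 2 (arm held, sun turns y): ω_ring = −(37/91)·y, ω_arm = 0
boundary: total ω_sun = x + y = 0 and total ω_arm = x = 1  ⇒  y = -1, x = 1
row 2 ring = −(37/91)·(-1) = 37/91
totals (row 1 + row 2): sun 1 + (-1) = 0, ring 1 + 37/91 = 128/91, arm 1 + 0 = 1
asked cell (row2, sun) = -1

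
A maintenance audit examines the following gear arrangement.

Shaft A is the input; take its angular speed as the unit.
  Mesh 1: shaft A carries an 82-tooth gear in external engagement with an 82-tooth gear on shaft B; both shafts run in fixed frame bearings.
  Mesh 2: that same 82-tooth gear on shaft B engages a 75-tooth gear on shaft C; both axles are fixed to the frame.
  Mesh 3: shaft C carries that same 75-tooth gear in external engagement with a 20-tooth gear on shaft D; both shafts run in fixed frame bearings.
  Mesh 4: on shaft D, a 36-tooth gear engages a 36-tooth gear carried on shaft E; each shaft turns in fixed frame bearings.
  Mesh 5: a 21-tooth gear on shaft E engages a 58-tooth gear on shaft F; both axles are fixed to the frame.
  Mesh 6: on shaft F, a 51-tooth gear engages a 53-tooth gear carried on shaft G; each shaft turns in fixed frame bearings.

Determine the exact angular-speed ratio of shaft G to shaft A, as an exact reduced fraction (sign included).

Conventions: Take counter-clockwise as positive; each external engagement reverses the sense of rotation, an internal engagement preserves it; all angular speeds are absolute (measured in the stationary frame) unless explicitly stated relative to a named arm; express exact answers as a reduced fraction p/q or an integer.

class = fixed-axis compound train [6 meshes; 6 ratios multiply, 6 sense flips]
mesh 1 [82T→82T]: running ratio 1, sense −
mesh 2 [82T→75T]: running ratio 82/75, sense +
mesh 3 [75T→20T]: running ratio 41/10, sense −
mesh 4 [36T→36T]: running ratio 41/10, sense +
mesh 5 [21T→58T]: running ratio 861/580, sense −
mesh 6 [51T→53T]: running ratio 43911/30740, sense +
ω_out/ω_in = 43911/30740

43911/30740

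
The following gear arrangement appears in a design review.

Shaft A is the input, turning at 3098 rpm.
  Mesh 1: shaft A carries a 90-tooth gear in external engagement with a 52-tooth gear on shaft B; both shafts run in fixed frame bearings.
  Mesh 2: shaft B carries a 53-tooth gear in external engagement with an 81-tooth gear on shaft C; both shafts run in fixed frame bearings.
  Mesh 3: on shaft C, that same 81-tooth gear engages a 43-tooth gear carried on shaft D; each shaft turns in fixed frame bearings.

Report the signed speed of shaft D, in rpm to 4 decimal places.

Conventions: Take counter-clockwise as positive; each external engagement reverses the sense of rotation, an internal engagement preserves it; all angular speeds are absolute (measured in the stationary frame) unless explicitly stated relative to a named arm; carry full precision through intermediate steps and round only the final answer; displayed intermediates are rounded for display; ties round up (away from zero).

recognized (4 fixed axles, 3 meshes): fixed-axis compound train
mesh 1 [90T→52T]: ω = 3098.0000×90/52 = 5361.9231 rpm, sense flips to −
mesh 2 [53T→81T]: ω = 5361.9231×53/81 = 3508.4188 rpm, sense flips to +
mesh 3 [81T→43T]: ω = 3508.4188×81/43 = 6608.8819 rpm, sense flips to −
signed output speed = -6608.8819 rpm

-6608.8819 rpm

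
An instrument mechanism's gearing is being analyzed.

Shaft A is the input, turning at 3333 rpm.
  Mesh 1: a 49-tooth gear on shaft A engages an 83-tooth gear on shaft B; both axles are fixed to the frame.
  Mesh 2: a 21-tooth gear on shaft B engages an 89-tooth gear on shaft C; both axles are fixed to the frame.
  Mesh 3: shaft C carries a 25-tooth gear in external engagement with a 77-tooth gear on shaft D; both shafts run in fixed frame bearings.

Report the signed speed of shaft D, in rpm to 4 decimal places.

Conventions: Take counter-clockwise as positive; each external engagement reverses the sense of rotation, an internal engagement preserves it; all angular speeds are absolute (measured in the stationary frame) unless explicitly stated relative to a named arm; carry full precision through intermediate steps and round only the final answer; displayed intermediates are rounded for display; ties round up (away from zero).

-150.7412 rpm

3-mesh fixed-axis compound train (all bearings frame-fixed)
mesh 1 [49T→83T]: ω = 3333.0000×49/83 = 1967.6747 rpm, sense flips to −
mesh 2 [21T→89T]: ω = 1967.6747×21/89 = 464.2828 rpm, sense flips to +
mesh 3 [25T→77T]: ω = 464.2828×25/77 = 150.7412 rpm, sense flips to −
signed output speed = -150.7412 rpm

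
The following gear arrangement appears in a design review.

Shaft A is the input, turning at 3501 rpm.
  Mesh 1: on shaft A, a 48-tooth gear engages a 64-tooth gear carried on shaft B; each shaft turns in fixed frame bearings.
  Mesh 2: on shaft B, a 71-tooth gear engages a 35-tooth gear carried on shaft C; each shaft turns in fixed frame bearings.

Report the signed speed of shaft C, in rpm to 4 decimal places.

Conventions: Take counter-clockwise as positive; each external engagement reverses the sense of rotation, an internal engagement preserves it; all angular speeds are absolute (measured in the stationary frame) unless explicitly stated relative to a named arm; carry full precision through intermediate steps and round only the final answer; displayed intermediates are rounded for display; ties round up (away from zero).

+5326.5214 rpm

class = fixed-axis compound train [2 meshes; 2 ratios multiply, 2 sense flips]
mesh 1 [48T→64T]: ω = 3501.0000×48/64 = 2625.7500 rpm, sense flips to −
mesh 2 [71T→35T]: ω = 2625.7500×71/35 = 5326.5214 rpm, sense flips to +
signed output speed = +5326.5214 rpm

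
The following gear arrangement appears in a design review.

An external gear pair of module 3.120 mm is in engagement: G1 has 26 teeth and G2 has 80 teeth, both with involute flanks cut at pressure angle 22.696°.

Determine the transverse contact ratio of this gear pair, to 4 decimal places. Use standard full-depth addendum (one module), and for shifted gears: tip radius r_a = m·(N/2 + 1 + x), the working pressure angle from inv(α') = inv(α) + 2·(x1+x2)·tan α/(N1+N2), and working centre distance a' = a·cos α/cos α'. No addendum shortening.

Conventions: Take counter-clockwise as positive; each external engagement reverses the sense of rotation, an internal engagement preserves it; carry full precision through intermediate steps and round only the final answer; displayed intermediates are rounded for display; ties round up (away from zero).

1.6005

class = single-mesh tooth geometry [involute pair 26T × 80T, m = 3.120]
base radii: r_b1 = 37.419238, r_b2 = 115.136116
tip radii: r_a1 = 43.680000, r_a2 = 127.920000
no profile shift: α' = α, a' = a
action lengths: √(r_a1²−r_b1²) = 22.533155, √(r_a2²−r_b2²) = 55.742276
base pitch p_b = π·m·cos α = 9.042769
CR = (22.533155 + 55.742276 − 165.360000·sin 22.69600°)/9.042769 = 1.600467
contact ratio ≈ 1.6005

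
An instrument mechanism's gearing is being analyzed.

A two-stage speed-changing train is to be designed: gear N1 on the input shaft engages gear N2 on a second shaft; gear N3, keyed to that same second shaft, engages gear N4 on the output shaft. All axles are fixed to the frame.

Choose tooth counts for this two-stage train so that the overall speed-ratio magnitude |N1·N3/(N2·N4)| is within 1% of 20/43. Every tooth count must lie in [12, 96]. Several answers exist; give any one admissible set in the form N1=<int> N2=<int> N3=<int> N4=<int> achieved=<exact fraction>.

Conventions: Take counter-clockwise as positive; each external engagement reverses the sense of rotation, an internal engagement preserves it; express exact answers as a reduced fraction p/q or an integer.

class = fixed-axis compound train [2-stage, 20/43 wanted]
target = 20/43 in lowest terms: an exact hit needs N1·N3 = k·20 and N2·N4 = k·43 for one integer k, every count in [12, 96]; additionally prefer no 1:1 stage (N1 ≠ N2, N3 ≠ N4)
k = 1…11: no 1:1-free in-range split of k·20 and k·43 into factor pairs; take k = 12
k = 12: N1·N3 = 240 = 12·20, N2·N4 = 516 = 43·12
achieved = 12·20/(43·12) = 20/43; |achieved − target| = 0 ≤ 1/215 ✓

N1=12 N2=43 N3=20 N4=12 achieved=20/43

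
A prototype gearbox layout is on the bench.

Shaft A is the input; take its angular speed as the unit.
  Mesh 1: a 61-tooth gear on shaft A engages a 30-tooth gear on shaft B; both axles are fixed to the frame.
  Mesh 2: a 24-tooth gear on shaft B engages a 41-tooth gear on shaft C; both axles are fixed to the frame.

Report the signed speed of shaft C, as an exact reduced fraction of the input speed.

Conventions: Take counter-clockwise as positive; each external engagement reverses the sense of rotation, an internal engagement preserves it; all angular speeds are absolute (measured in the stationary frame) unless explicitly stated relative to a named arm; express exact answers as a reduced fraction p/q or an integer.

244/205

2-mesh fixed-axis compound train (all bearings frame-fixed)
mesh 1 [61T→30T]: |ω|/ω_in = 1×61/30 = 61/30, sense flips to −
mesh 2 [24T→41T]: |ω|/ω_in = (61/30)×24/41 = 244/205, sense flips to +
signed output speed (× input speed) = 244/205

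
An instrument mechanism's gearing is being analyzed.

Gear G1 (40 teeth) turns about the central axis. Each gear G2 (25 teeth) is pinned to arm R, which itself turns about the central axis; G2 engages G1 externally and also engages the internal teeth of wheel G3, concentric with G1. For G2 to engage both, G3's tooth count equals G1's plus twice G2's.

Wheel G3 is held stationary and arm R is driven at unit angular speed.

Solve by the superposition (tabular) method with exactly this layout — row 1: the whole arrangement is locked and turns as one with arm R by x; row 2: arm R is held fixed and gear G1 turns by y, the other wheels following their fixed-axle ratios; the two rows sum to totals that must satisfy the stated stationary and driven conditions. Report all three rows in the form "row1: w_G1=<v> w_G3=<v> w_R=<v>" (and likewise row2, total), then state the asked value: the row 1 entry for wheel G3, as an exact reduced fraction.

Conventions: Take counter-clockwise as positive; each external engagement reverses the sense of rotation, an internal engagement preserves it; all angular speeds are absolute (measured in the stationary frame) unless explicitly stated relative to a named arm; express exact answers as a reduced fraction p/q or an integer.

planetary set (40T centre, 25T on arm, 90T internal) — Willis relation
row 1 (train locked, turned with arm): all members turn x
superposition row 2 [arm held]: sun y, ring −(40/90)·y, arm 0
boundary: total ω_ring = x − (40/90)·y = 0 and total ω_arm = x = 1  ⇒  y = 9/4, x = 1
row 2 ring = −(40/90)·9/4 = -1
totals (row 1 + row 2): sun 1 + 9/4 = 13/4, ring 1 + (-1) = 0, arm 1 + 0 = 1
asked cell (row1, ring) = 1

row1: w_G1=1 w_G3=1 w_R=1
row2: w_G1=9/4 w_G3=-1 w_R=0
total: w_G1=13/4 w_G3=0 w_R=1
asked value: 1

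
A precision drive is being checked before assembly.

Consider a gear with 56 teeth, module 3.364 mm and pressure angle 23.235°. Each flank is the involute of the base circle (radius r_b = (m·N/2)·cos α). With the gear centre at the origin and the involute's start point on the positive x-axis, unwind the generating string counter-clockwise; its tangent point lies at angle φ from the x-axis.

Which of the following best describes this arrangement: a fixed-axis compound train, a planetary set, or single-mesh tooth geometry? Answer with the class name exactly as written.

topology: single-mesh involute geometry — m = 3.364, N = 56
classification: single-mesh tooth geometry

single-mesh tooth geometry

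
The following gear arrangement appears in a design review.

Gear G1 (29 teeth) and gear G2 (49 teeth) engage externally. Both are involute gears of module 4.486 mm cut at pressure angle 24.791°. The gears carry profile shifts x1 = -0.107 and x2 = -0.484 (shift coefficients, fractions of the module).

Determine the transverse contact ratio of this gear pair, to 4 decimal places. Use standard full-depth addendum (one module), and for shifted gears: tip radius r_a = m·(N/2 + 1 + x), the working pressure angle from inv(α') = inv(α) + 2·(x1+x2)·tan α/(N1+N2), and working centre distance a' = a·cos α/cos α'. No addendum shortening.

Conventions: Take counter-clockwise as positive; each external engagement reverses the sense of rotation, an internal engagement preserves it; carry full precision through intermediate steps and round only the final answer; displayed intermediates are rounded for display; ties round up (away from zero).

topology: single-mesh involute geometry — m = 4.486, 29T/49T pair
base radii: r_b1 = 59.052487, r_b2 = 99.778340
tip radii: r_a1 = 69.052998, r_a2 = 112.221776
inv(α') = inv(24.791°) + 2·(-0.107-0.484)·tan α/(29+49) = 0.02219052  ⇒  α' = 22.72329°
a' = a·cos α / cos α' = 174.9540·cos 24.791°/cos 22.72329° = 172.196519
action lengths: √(r_a1²−r_b1²) = 35.792742, √(r_a2²−r_b2²) = 51.361561
base pitch p_b = π·m·cos α = 12.794404
CR = (35.792742 + 51.361561 − 172.196519·sin 22.72329°)/12.794404 = 1.613054
contact ratio ≈ 1.6131

1.6131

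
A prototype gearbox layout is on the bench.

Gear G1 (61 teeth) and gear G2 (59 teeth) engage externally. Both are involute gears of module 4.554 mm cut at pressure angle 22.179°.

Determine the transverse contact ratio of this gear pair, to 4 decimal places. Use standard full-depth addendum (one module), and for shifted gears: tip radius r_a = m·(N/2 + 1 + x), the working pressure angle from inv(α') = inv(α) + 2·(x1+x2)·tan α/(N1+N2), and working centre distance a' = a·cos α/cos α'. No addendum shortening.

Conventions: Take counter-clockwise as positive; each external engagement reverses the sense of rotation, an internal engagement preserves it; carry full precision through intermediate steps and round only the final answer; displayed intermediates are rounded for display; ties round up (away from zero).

1.6720

topology: single-mesh involute geometry — m = 4.554, 61T/59T pair
base radii: r_b1 = 128.619873, r_b2 = 124.402828
tip radii: r_a1 = 143.451000, r_a2 = 138.897000
no profile shift: α' = α, a' = a
action lengths: √(r_a1²−r_b1²) = 63.522576, √(r_a2²−r_b2²) = 61.776314
base pitch p_b = π·m·cos α = 13.248238
CR = (63.522576 + 61.776314 − 273.240000·sin 22.17900°)/13.248238 = 1.671951
contact ratio ≈ 1.6720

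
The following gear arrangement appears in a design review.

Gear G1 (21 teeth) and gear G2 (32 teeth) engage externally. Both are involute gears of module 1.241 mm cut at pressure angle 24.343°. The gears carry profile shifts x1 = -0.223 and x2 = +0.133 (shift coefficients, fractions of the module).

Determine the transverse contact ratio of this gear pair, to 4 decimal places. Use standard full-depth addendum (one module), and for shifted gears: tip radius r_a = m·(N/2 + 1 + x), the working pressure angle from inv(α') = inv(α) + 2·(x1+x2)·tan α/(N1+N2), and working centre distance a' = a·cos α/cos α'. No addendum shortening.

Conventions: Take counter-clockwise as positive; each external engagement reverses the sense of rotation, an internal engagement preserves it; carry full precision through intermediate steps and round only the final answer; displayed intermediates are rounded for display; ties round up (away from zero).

single-mesh involute tooth geometry (21T engaging 32T at module 1.241)
base radii: r_b1 = 11.872013, r_b2 = 18.090686
tip radii: r_a1 = 13.994757, r_a2 = 21.262053
inv(α') = inv(24.343°) + 2·(-0.223+0.133)·tan α/(21+32) = 0.02601909  ⇒  α' = 23.90402°
a' = a·cos α / cos α' = 32.8865·cos 24.343°/cos 23.90402° = 32.773859
action lengths: √(r_a1²−r_b1²) = 7.410029, √(r_a2²−r_b2²) = 11.171480
base pitch p_b = π·m·cos α = 3.552098
CR = (7.410029 + 11.171480 − 32.773859·sin 23.90402°)/3.552098 = 1.492458
contact ratio ≈ 1.4925

1.4925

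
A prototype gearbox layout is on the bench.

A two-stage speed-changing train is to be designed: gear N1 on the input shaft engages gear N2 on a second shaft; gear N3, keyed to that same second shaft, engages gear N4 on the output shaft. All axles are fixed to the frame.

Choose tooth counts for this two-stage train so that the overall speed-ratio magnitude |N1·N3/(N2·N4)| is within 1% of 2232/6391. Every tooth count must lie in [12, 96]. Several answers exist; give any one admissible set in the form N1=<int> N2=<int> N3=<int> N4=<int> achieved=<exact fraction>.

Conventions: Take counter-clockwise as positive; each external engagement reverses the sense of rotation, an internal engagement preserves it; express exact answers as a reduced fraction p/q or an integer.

class = fixed-axis compound train [2-stage, 2232/6391 wanted]
target = 2232/6391 in lowest terms: an exact hit needs N1·N3 = k·2232 and N2·N4 = k·6391 for one integer k, every count in [12, 96]; additionally prefer no 1:1 stage (N1 ≠ N2, N3 ≠ N4)
k = 1: N1·N3 = 2232 = 24·93, N2·N4 = 6391 = 77·83
achieved = 24·93/(77·83) = 2232/6391; |achieved − target| = 0 ≤ 558/159775 ✓

N1=24 N2=77 N3=93 N4=83 achieved=2232/6391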